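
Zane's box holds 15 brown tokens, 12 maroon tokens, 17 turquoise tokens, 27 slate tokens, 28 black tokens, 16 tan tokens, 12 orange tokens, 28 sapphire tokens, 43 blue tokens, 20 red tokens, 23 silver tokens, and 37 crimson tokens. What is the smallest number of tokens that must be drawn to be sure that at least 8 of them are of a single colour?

85

By the pigeonhole principle, the 12 colours are the holes; the tokens drawn are the pigeons.
To avoid 8 of any one colour, the worst case takes at most 7 of each colour.
That gives 7 + 7 + 7 + 7 + 7 + 7 + 7 + 7 + 7 + 7 + 7 + 7 = 84 tokens with no colour reaching 8.
The next token forces some colour to 8, so 84 + 1 = 85.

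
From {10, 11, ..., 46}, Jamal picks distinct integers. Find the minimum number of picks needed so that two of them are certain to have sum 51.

22

Group the elements by complementary pair {x, 51−x}: {10,41}, {11,40}, {12,39}, …, giving 16 two-element pairs and 5 integers whose partner 51−x falls outside [10,46].
Treating each of those 21 groups as a pigeonhole, one can pick one integer per group — 21 integers — with no two summing to 51.
The 22nd integer lands in an occupied pair, forcing a sum of 51.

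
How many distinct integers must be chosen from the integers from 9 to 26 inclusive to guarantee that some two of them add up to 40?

13

A set avoiding the sum 40 can contain at most one of each pair {x, 40−x}, plus the 6 elements whose complement lies outside the range or equal to its own complement.
The integers 9, …, 20 (12 of them) are such a set: any two sum to at least 9+10 = 19 and at most 19+20 = 39 < 40.
Any 13th integer completes one of the 6 pairs, so 13 choices force a sum of 40.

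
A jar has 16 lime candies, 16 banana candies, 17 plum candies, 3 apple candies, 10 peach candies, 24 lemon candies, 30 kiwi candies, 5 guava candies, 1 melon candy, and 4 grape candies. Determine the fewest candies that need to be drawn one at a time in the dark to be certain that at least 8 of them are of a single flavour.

Pigeonhole: put each drawn candy into a box by flavour. The largest draw with every box below 8 takes min(count, 7) from each flavour; flavours with fewer than 7 contribute all they have.
Σ min(cᵢ, 7) = 7 + 7 + 7 + 3 + 7 + 7 + 7 + 5 + 1 + 4 = 55.
Draw number 55 + 1 = 56 must push one box to 8.

56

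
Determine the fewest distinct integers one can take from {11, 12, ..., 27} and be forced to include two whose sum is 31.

Two chosen integers sum to 31 exactly when both halves of some pair {x, 31−x} with 11 ≤ x ≤ 31−x ≤ 20 are chosen — 5 such pairs.
The remaining 7 elements (those with no distinct partner in range) can never complete a 31-sum, so the worst case takes all of them and one from each pair: 7 + 5 = 12.
By the pigeonhole principle, the 13th integer has to be the second member of some pair, so 12 + 1 = 13.

13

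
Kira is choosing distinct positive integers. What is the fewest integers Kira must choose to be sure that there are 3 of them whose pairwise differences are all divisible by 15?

Integers whose pairwise differences are multiples of 15 are exactly those sharing a remainder mod 15. By the pigeonhole principle, the 15 residue classes mod 15 are the pigeonholes.
With 30 integers one could put 2 in each residue class and have no class reach 3.
The 31st integer pushes some class to 3, so 15·2 + 1 = 31.

31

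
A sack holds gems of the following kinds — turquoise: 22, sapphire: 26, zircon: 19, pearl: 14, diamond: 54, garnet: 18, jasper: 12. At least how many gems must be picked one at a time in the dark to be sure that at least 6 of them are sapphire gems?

145

In the worst case for collecting sapphire gems, every non-sapphire gem comes out first.
There are 22 + 19 + 14 + 54 + 18 + 12 = 139 non-sapphire gems altogether.
After those, each further gem must be sapphire, so 139 + 6 = 145 draws guarantee 6 sapphire gems.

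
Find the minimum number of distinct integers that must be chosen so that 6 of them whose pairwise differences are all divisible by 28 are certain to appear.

Integers whose pairwise differences are multiples of 28 are exactly those sharing a remainder mod 28. By pigeonhole, the 28 residue classes mod 28 are the pigeonholes.
With 140 integers one could put 5 in each residue class and have no class reach 6.
The 141st integer pushes some class to 6, so 28·5 + 1 = 141.

141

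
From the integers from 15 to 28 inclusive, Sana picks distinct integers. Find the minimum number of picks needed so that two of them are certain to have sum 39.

Two chosen integers sum to 39 exactly when both halves of some pair {x, 39−x} with 15 ≤ x ≤ 39−x ≤ 24 are chosen — 5 such pairs.
The remaining 4 elements (those with no distinct partner in range) can never complete a 39-sum, so the worst case takes all of them and one from each pair: 4 + 5 = 9.
The 10th integer has to be the second member of some pair, so 9 + 1 = 10.

10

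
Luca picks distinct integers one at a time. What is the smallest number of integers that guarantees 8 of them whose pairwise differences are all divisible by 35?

246

Integers whose pairwise differences are multiples of 35 are exactly those sharing a remainder mod 35. Pigeonhole: the 35 residue classes mod 35 are the pigeonholes.
With 245 integers one could put 7 in each residue class and have no class reach 8.
The 246th integer pushes some class to 8, so 35·7 + 1 = 246.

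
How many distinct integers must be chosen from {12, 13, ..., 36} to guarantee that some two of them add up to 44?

16

Group the elements by complementary pair {x, 44−x}: {12,32}, {13,31}, {14,30}, …, giving 10 two-element pairs, the single value 22 (it cannot pair with itself since the integers are distinct), and 4 integers whose partner 44−x falls outside [12,36].
Treating each of those 15 groups as a pigeonhole, one can pick one integer per group — 15 integers — with no two summing to 44.
The 16th integer lands in an occupied pair, forcing a sum of 44.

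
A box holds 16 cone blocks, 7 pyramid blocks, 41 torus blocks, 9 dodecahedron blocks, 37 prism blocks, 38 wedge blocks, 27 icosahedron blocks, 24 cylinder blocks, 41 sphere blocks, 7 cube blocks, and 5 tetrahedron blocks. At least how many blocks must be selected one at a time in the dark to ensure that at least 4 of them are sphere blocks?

215

In the worst case for collecting sphere blocks, every non-sphere block comes out first.
There are 16 + 7 + 41 + 9 + 37 + 38 + 27 + 24 + 7 + 5 = 211 non-sphere blocks altogether.
After those, each further block must be sphere, so 211 + 4 = 215 draws guarantee 4 sphere blocks.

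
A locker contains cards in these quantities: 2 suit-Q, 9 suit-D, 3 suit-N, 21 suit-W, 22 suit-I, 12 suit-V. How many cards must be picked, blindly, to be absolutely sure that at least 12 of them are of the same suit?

48

Put each drawn card into a box by suit. The largest draw with every box below 12 takes min(count, 11) from each suit; suits with fewer than 11 contribute all they have.
Σ min(cᵢ, 11) = 2 + 9 + 3 + 11 + 11 + 11 = 47.
Draw number 47 + 1 = 48 must push one box to 12.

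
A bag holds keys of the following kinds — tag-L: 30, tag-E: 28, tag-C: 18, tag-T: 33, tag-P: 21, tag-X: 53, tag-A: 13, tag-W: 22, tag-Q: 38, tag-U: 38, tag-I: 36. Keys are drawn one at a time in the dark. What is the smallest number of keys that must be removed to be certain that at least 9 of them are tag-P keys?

318

In the worst case for collecting tag-P keys, every non-tag-P key comes out first.
There are 30 + 28 + 18 + 33 + 53 + 13 + 22 + 38 + 38 + 36 = 309 non-tag-P keys altogether.
After those, each further key must be tag-P, so 309 + 9 = 318 draws guarantee 9 tag-P keys.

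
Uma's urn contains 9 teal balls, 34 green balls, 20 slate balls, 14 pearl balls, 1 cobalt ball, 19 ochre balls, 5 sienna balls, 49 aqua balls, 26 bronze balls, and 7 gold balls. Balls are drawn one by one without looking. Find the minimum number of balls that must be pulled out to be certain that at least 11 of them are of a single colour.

Put each drawn ball into a box by colour. The largest draw with every box below 11 takes min(count, 10) from each colour; colours with fewer than 10 contribute all they have.
Σ min(cᵢ, 10) = 9 + 10 + 10 + 10 + 1 + 10 + 5 + 10 + 10 + 7 = 82.
Draw number 82 + 1 = 83 must push one box to 11.

83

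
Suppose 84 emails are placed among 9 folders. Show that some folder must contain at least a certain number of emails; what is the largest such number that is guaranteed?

The 9 folders are the holes and the 84 emails are the pigeons.
If every folder held at most 9 emails, the total would be at most 9 × 9 = 81, which is less than 84.
So some folder holds at least ⌈84/9⌉ = 10 emails.

10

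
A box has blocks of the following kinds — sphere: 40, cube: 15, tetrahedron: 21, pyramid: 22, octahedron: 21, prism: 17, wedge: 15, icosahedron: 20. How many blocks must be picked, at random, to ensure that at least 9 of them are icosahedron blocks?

In the worst case for collecting icosahedron blocks, every non-icosahedron block comes out first.
There are 40 + 15 + 21 + 22 + 21 + 17 + 15 = 151 non-icosahedron blocks altogether.
After those, each further block must be icosahedron, so 151 + 9 = 160 draws guarantee 9 icosahedron blocks.

160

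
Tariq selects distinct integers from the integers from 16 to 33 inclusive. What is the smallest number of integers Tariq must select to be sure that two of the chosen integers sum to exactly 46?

Two chosen integers sum to 46 exactly when both halves of some pair {x, 46−x} with 16 ≤ x ≤ 46−x ≤ 30 are chosen — 7 such pairs.
The remaining 4 elements (those with no distinct partner in range) can never complete a 46-sum, so the worst case takes all of them and one from each pair: 4 + 7 = 11.
Pigeonhole: the 12th integer has to be the second member of some pair, so 11 + 1 = 12.

12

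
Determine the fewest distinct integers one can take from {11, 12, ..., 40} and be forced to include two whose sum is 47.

A set avoiding the sum 47 can contain at most one of each pair {x, 47−x}, plus the 4 elements whose complement lies outside the range.
The integers 24, …, 40 (17 of them) are such a set: any two sum to at least 24+25 = 49 > 47.
Any 18th integer completes one of the 13 pairs, so 18 choices force a sum of 47.

18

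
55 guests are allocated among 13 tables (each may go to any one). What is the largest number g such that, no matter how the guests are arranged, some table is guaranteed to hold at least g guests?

5

By pigeonhole, the 13 tables are the holes and the 55 guests are the pigeons.
If every table held at most 4 guests, the total would be at most 13 × 4 = 52, which is less than 55.
So some table holds at least ⌈55/13⌉ = 5 guests.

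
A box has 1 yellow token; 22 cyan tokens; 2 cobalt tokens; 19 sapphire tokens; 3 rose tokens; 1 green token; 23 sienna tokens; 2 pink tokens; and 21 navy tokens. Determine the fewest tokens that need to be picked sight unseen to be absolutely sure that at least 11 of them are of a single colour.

50

By pigeonhole, put each drawn token into a box by colour. The largest draw with every box below 11 takes min(count, 10) from each colour; colours with fewer than 10 contribute all they have.
Σ min(cᵢ, 10) = 1 + 10 + 2 + 10 + 3 + 1 + 10 + 2 + 10 = 49.
Draw number 49 + 1 = 50 must push one box to 11.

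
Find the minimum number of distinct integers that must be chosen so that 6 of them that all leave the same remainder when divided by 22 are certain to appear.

111

By pigeonhole, the 22 residue classes mod 22 are the pigeonholes.
With 110 integers one could put 5 in each residue class and have no class reach 6.
The 111th integer pushes some class to 6, so 22·5 + 1 = 111.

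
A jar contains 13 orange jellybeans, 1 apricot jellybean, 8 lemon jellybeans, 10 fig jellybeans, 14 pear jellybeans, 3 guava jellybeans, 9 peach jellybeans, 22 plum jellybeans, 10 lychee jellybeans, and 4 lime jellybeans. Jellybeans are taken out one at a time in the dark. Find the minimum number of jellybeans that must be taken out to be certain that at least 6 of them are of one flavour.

An adversary could hand out at most 5 jellybeans per flavour (apricot, guava, lime run out sooner): 5 + 1 + 5 + 5 + 5 + 3 + 5 + 5 + 5 + 4 = 43 jellybeans and still no flavour has 6.
One more jellybean lands in a flavour already at 5, so 44 draws are enough and 43 are not.

44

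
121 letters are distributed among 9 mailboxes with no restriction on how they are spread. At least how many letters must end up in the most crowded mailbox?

14

Pigeonhole: the 9 mailboxes are the holes and the 121 letters are the pigeons.
If every mailbox held at most 13 letters, the total would be at most 9 × 13 = 117, which is less than 121.
So some mailbox holds at least ⌈121/9⌉ = 14 letters.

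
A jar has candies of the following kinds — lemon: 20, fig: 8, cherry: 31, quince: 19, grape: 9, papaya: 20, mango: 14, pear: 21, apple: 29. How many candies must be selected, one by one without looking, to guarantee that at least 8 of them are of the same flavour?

64

By the pigeonhole principle, the 9 flavours are the holes; the candies drawn are the pigeons.
To avoid 8 of any one flavour, the worst case takes at most 7 of each flavour.
That gives 7 + 7 + 7 + 7 + 7 + 7 + 7 + 7 + 7 = 63 candies with no flavour reaching 8.
The next candy forces some flavour to 8, so 63 + 1 = 64.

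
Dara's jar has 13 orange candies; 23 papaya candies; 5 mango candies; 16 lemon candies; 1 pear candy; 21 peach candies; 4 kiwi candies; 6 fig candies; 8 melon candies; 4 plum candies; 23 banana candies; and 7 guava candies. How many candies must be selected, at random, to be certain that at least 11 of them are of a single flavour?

86

Pigeonhole: the 12 flavours are the holes; the candies drawn are the pigeons.
To avoid 11 of any one flavour, the worst case takes at most 10 of each flavour, or every candy of a flavour that has fewer than 10.
That gives 10 + 10 + 5 + 10 + 1 + 10 + 4 + 6 + 8 + 4 + 10 + 7 = 85 candies with no flavour reaching 11.
The next candy forces some flavour to 11, so 85 + 1 = 86.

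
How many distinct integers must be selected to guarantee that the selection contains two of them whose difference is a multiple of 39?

40

Integers whose pairwise differences are multiples of 39 are exactly those sharing a remainder mod 39. The 39 residue classes mod 39 are the pigeonholes.
With 39 integers one could put 1 in each residue class and have no class reach 2.
The 40th integer pushes some class to 2, so 39·1 + 1 = 40.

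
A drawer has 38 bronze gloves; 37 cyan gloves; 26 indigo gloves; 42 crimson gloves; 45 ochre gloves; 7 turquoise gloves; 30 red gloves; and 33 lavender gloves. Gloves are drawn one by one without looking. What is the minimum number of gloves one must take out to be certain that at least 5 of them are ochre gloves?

In the worst case for collecting ochre gloves, every non-ochre glove comes out first.
There are 38 + 37 + 26 + 42 + 7 + 30 + 33 = 213 non-ochre gloves altogether.
After those, each further glove must be ochre, so 213 + 5 = 218 draws guarantee 5 ochre gloves.

218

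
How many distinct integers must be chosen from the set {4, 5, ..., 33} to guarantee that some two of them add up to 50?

A set avoiding the sum 50 can contain at most one of each pair {x, 50−x}, plus the 14 elements whose complement lies outside the range or equal to its own complement.
The integers 4, …, 25 (22 of them) are such a set: any two sum to at least 4+5 = 9 and at most 24+25 = 49 < 50.
Any 23rd integer completes one of the 8 pairs, so 23 choices force a sum of 50.

23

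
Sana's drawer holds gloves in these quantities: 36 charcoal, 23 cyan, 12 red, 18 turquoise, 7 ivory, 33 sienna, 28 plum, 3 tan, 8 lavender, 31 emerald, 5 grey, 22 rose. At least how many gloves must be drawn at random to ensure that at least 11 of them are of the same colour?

The 12 colours are the holes; the gloves drawn are the pigeons.
To avoid 11 of any one colour, the worst case takes at most 10 of each colour, or every glove of a colour that has fewer than 10.
That gives 10 + 10 + 10 + 10 + 7 + 10 + 10 + 3 + 8 + 10 + 5 + 10 = 103 gloves with no colour reaching 11.
The next glove forces some colour to 11, so 103 + 1 = 104.

104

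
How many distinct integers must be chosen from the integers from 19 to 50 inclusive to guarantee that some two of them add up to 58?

A set avoiding the sum 58 can contain at most one of each pair {x, 58−x}, plus the 12 elements whose complement lies outside the range or equal to its own complement.
The integers 29, …, 50 (22 of them) are such a set: any two sum to at least 29+30 = 59 > 58.
By the pigeonhole principle, any 23rd integer completes one of the 10 pairs, so 23 choices force a sum of 58.

23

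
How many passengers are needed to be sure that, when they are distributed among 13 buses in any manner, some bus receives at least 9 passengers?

With 104 passengers one could put exactly 8 in each of the 13 buses, and no bus would reach 9.
By the pigeonhole principle, one more passenger must land in a bus that already has 8, giving it 9.
So 13 × 8 + 1 = 105 passengers are required.

105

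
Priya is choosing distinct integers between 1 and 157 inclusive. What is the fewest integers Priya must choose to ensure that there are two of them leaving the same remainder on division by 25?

By pigeonhole, the 25 residue classes mod 25 are the pigeonholes.
With 25 integers one could put 1 in each residue class and have no class reach 2.
The 26th integer pushes some class to 2, so 25·1 + 1 = 26.

26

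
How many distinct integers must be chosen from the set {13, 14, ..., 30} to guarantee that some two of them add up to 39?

12

Two chosen integers sum to 39 exactly when both halves of some pair {x, 39−x} with 13 ≤ x ≤ 39−x ≤ 26 are chosen — 7 such pairs.
The remaining 4 elements (those with no distinct partner in range) can never complete a 39-sum, so the worst case takes all of them and one from each pair: 4 + 7 = 11.
By pigeonhole, the 12th integer has to be the second member of some pair, so 11 + 1 = 12.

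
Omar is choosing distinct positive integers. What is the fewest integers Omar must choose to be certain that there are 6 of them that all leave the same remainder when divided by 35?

176

The 35 residue classes mod 35 are the pigeonholes.
With 175 integers one could put 5 in each residue class and have no class reach 6.
The 176th integer pushes some class to 6, so 35·5 + 1 = 176.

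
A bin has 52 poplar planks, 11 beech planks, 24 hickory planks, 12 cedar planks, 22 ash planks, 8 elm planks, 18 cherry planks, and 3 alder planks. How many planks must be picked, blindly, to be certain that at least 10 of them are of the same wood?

The 8 woods are the holes; the planks drawn are the pigeons.
To avoid 10 of any one wood, the worst case takes at most 9 of each wood, or every plank of a wood that has fewer than 9.
That gives 9 + 9 + 9 + 9 + 9 + 8 + 9 + 3 = 65 planks with no wood reaching 10.
The next plank forces some wood to 10, so 65 + 1 = 66.

66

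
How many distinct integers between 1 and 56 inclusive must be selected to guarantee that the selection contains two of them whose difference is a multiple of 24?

25

Integers whose pairwise differences are multiples of 24 are exactly those sharing a remainder mod 24. Pigeonhole: the 24 residue classes mod 24 are the pigeonholes.
With 24 integers one could put 1 in each residue class and have no class reach 2.
The 25th integer pushes some class to 2, so 24·1 + 1 = 25.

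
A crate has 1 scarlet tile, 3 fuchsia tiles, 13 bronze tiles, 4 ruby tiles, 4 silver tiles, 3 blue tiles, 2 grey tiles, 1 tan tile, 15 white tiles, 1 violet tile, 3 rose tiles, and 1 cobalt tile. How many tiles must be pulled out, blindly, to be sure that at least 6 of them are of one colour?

34

An adversary could hand out at most 5 tiles per colour (10 colours run out sooner): 1 + 3 + 5 + 4 + 4 + 3 + 2 + 1 + 5 + 1 + 3 + 1 = 33 tiles and still no colour has 6.
By pigeonhole, one more tile lands in a colour already at 5, so 34 draws are enough and 33 are not.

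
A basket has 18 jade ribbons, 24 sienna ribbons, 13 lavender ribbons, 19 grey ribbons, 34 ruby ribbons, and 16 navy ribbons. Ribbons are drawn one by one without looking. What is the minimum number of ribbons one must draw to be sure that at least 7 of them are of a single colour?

Put each drawn ribbon into a box by colour. The largest draw with every box below 7 takes min(count, 6) from each colour.
Σ min(cᵢ, 6) = 6 + 6 + 6 + 6 + 6 + 6 = 36.
Draw number 36 + 1 = 37 must push one box to 7.

37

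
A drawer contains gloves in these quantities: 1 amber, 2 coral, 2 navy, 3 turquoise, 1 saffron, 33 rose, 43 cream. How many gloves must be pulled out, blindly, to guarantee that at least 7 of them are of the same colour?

22

Pigeonhole: the 7 colours are the holes; the gloves drawn are the pigeons.
To avoid 7 of any one colour, the worst case takes at most 6 of each colour, or every glove of a colour that has fewer than 6.
That gives 1 + 2 + 2 + 3 + 1 + 6 + 6 = 21 gloves with no colour reaching 7.
The next glove forces some colour to 7, so 21 + 1 = 22.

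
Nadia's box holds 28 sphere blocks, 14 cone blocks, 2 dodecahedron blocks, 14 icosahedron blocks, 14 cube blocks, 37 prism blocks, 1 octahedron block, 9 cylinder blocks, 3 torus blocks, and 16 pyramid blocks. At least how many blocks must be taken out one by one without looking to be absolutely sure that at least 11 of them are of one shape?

76

The 10 shapes are the holes; the blocks drawn are the pigeons.
To avoid 11 of any one shape, the worst case takes at most 10 of each shape, or every block of a shape that has fewer than 10.
That gives 10 + 10 + 2 + 10 + 10 + 10 + 1 + 9 + 3 + 10 = 75 blocks with no shape reaching 11.
The next block forces some shape to 11, so 75 + 1 = 76.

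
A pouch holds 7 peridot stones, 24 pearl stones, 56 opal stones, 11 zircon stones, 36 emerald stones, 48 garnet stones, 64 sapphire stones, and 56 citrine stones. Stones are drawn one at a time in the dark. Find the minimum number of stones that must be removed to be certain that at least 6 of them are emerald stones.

272

In the worst case for collecting emerald stones, every non-emerald stone comes out first.
There are 7 + 24 + 56 + 11 + 48 + 64 + 56 = 266 non-emerald stones altogether.
After those, each further stone must be emerald, so 266 + 6 = 272 draws guarantee 6 emerald stones.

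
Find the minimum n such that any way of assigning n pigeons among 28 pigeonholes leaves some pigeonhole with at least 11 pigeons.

With 280 pigeons one could put exactly 10 in each of the 28 pigeonholes, and no pigeonhole would reach 11.
By pigeonhole, one more pigeon must land in a pigeonhole that already has 10, giving it 11.
So 28 × 10 + 1 = 281 pigeons are required.

281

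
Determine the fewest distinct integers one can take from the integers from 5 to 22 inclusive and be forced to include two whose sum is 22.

13

A set avoiding the sum 22 can contain at most one of each pair {x, 22−x}, plus the 6 elements whose complement lies outside the range or equal to its own complement.
The integers 11, …, 22 (12 of them) are such a set: any two sum to at least 11+12 = 23 > 22.
Pigeonhole: any 13th integer completes one of the 6 pairs, so 13 choices force a sum of 22.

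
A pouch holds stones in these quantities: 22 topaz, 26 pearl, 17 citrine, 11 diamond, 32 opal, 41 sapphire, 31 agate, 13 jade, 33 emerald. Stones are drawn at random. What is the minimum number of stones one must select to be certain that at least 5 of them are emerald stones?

In the worst case for collecting emerald stones, every non-emerald stone comes out first.
There are 22 + 26 + 17 + 11 + 32 + 41 + 31 + 13 = 193 non-emerald stones altogether.
After those, each further stone must be emerald, so 193 + 5 = 198 draws guarantee 5 emerald stones.

198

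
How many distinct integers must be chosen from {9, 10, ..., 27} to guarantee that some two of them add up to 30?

14

Group the elements by complementary pair {x, 30−x}: {9,21}, {10,20}, {11,19}, …, giving 6 two-element pairs, the single value 15 (it cannot pair with itself since the integers are distinct), and 6 integers whose partner 30−x falls outside [9,27].
Treating each of those 13 groups as a pigeonhole, one can pick one integer per group — 13 integers — with no two summing to 30.
The 14th integer lands in an occupied pair, forcing a sum of 30.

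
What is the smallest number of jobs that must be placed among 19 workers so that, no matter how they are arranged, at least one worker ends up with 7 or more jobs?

115

With 114 jobs one could put exactly 6 in each of the 19 workers, and no worker would reach 7.
By the pigeonhole principle, one more job must land in a worker that already has 6, giving it 7.
So 19 × 6 + 1 = 115 jobs are required.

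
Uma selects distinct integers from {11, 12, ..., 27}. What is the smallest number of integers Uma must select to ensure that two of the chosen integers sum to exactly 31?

A set avoiding the sum 31 can contain at most one of each pair {x, 31−x}, plus the 7 elements whose complement lies outside the range.
The integers 16, …, 27 (12 of them) are such a set: any two sum to at least 16+17 = 33 > 31.
Any 13th integer completes one of the 5 pairs, so 13 choices force a sum of 31.

13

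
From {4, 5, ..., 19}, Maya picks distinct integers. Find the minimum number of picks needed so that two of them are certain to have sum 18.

Group the elements by complementary pair {x, 18−x}: {4,14}, {5,13}, {6,12}, …, giving 5 two-element pairs, the single value 9 (it cannot pair with itself since the integers are distinct), and 5 integers whose partner 18−x falls outside [4,19].
By pigeonhole, treating each of those 11 groups as a pigeonhole, one can pick one integer per group — 11 integers — with no two summing to 18.
The 12th integer lands in an occupied pair, forcing a sum of 18.

12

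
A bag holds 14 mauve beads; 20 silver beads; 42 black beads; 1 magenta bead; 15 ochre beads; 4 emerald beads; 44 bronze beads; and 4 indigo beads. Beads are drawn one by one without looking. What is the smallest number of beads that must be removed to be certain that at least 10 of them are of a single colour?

55

An adversary could hand out at most 9 beads per colour (magenta, emerald, indigo run out sooner): 9 + 9 + 9 + 1 + 9 + 4 + 9 + 4 = 54 beads and still no colour has 10.
One more bead lands in a colour already at 9, so 55 draws are enough and 54 are not.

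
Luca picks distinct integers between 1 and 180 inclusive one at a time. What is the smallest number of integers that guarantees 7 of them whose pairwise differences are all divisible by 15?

91

Integers whose pairwise differences are multiples of 15 are exactly those sharing a remainder mod 15. The 15 residue classes mod 15 are the pigeonholes.
With 90 integers one could put 6 in each residue class and have no class reach 7.
The 91st integer pushes some class to 7, so 15·6 + 1 = 91.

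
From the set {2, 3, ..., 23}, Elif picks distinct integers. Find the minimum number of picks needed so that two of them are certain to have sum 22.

14

Group the elements by complementary pair {x, 22−x}: {2,20}, {3,19}, {4,18}, …, giving 9 two-element pairs, the single value 11 (it cannot pair with itself since the integers are distinct), and 3 integers whose partner 22−x falls outside [2,23].
Treating each of those 13 groups as a pigeonhole, one can pick one integer per group — 13 integers — with no two summing to 22.
The 14th integer lands in an occupied pair, forcing a sum of 22.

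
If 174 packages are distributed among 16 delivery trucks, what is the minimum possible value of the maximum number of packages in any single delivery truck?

Pigeonhole: the 16 delivery trucks are the holes and the 174 packages are the pigeons.
If every delivery truck held at most 10 packages, the total would be at most 16 × 10 = 160, which is less than 174.
So some delivery truck holds at least ⌈174/16⌉ = 11 packages.

11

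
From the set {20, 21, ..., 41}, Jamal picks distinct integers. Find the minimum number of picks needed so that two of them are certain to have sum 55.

15

Group the elements by complementary pair {x, 55−x}: {20,35}, {21,34}, {22,33}, …, giving 8 two-element pairs and 6 integers whose partner 55−x falls outside [20,41].
Pigeonhole: treating each of those 14 groups as a pigeonhole, one can pick one integer per group — 14 integers — with no two summing to 55.
The 15th integer lands in an occupied pair, forcing a sum of 55.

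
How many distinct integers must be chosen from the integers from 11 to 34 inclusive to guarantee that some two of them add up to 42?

A set avoiding the sum 42 can contain at most one of each pair {x, 42−x}, plus the 4 elements whose complement lies outside the range or equal to its own complement.
The integers 21, …, 34 (14 of them) are such a set: any two sum to at least 21+22 = 43 > 42.
By the pigeonhole principle, any 15th integer completes one of the 10 pairs, so 15 choices force a sum of 42.

15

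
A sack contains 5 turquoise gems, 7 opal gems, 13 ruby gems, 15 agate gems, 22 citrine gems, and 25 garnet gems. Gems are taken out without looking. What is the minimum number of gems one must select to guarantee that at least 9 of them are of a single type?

45

By pigeonhole, the 6 types are the holes; the gems drawn are the pigeons.
To avoid 9 of any one type, the worst case takes at most 8 of each type, or every gem of a type that has fewer than 8.
That gives 5 + 7 + 8 + 8 + 8 + 8 = 44 gems with no type reaching 9.
The next gem forces some type to 9, so 44 + 1 = 45.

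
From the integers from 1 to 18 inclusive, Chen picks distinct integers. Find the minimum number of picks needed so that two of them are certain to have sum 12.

Two chosen integers sum to 12 exactly when both halves of some pair {x, 12−x} with 1 ≤ x ≤ 12−x ≤ 11 are chosen — 5 such pairs.
The remaining 8 elements (those with no distinct partner in range) can never complete a 12-sum, so the worst case takes all of them and one from each pair: 8 + 5 = 13.
The 14th integer has to be the second member of some pair, so 13 + 1 = 14.

14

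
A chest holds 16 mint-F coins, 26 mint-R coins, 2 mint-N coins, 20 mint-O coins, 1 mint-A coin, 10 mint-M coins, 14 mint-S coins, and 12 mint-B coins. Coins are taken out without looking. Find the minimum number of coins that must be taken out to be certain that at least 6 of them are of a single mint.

An adversary could hand out at most 5 coins per mint (mint-N, mint-A run out sooner): 5 + 5 + 2 + 5 + 1 + 5 + 5 + 5 = 33 coins and still no mint has 6.
One more coin lands in a mint already at 5, so 34 draws are enough and 33 are not.

34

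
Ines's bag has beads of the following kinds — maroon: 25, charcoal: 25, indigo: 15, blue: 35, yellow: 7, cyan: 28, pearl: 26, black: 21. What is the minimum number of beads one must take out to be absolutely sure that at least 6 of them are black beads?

In the worst case for collecting black beads, every non-black bead comes out first.
There are 25 + 25 + 15 + 35 + 7 + 28 + 26 = 161 non-black beads altogether.
After those, each further bead must be black, so 161 + 6 = 167 draws guarantee 6 black beads.

167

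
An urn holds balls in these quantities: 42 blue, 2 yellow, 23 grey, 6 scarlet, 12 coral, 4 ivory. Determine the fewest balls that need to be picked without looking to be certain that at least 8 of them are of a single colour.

34

Pigeonhole: the 6 colours are the holes; the balls drawn are the pigeons.
To avoid 8 of any one colour, the worst case takes at most 7 of each colour, or every ball of a colour that has fewer than 7.
That gives 7 + 2 + 7 + 6 + 7 + 4 = 33 balls with no colour reaching 8.
The next ball forces some colour to 8, so 33 + 1 = 34.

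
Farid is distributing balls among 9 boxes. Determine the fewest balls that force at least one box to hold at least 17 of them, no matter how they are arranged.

With 144 balls one could put exactly 16 in each of the 9 boxes, and no box would reach 17.
One more ball must land in a box that already has 16, giving it 17.
So 9 × 16 + 1 = 145 balls are required.

145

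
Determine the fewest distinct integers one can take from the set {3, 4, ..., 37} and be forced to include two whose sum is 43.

Group the elements by complementary pair {x, 43−x}: {6,37}, {7,36}, {8,35}, …, giving 16 two-element pairs and 3 integers whose partner 43−x falls outside [3,37].
Pigeonhole: treating each of those 19 groups as a pigeonhole, one can pick one integer per group — 19 integers — with no two summing to 43.
The 20th integer lands in an occupied pair, forcing a sum of 43.

20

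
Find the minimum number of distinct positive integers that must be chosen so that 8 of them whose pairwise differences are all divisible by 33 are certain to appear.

232

Integers whose pairwise differences are multiples of 33 are exactly those sharing a remainder mod 33. The 33 residue classes mod 33 are the pigeonholes.
With 231 integers one could put 7 in each residue class and have no class reach 8.
The 232nd integer pushes some class to 8, so 33·7 + 1 = 232.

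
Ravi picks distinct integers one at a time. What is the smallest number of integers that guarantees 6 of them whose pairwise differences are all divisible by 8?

Integers whose pairwise differences are multiples of 8 are exactly those sharing a remainder mod 8. By the pigeonhole principle, the 8 residue classes mod 8 are the pigeonholes.
With 40 integers one could put 5 in each residue class and have no class reach 6.
The 41st integer pushes some class to 6, so 8·5 + 1 = 41.

41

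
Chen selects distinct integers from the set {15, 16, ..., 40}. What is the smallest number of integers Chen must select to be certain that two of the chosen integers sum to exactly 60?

17

A set avoiding the sum 60 can contain at most one of each pair {x, 60−x}, plus the 6 elements whose complement lies outside the range or equal to its own complement.
The integers 15, …, 30 (16 of them) are such a set: any two sum to at least 15+16 = 31 and at most 29+30 = 59 < 60.
By pigeonhole, any 17th integer completes one of the 10 pairs, so 17 choices force a sum of 60.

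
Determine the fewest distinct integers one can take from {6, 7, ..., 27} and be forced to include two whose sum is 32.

Group the elements by complementary pair {x, 32−x}: {6,26}, {7,25}, {8,24}, …, giving 10 two-element pairs, the single value 16 (it cannot pair with itself since the integers are distinct), and 1 integer whose partner 32−x falls outside [6,27].
Pigeonhole: treating each of those 12 groups as a pigeonhole, one can pick one integer per group — 12 integers — with no two summing to 32.
The 13th integer lands in an occupied pair, forcing a sum of 32.

13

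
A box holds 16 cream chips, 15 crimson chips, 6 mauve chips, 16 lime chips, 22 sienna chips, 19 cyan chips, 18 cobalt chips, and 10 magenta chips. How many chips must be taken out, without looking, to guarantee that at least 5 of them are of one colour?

By the pigeonhole principle, the 8 colours are the holes; the chips drawn are the pigeons.
To avoid 5 of any one colour, the worst case takes at most 4 of each colour.
That gives 4 + 4 + 4 + 4 + 4 + 4 + 4 + 4 = 32 chips with no colour reaching 5.
The next chip forces some colour to 5, so 32 + 1 = 33.

33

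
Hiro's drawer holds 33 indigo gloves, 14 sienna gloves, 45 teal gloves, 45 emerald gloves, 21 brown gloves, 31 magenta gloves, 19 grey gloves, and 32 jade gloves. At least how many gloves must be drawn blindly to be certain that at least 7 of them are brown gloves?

226

In the worst case for collecting brown gloves, every non-brown glove comes out first.
There are 33 + 14 + 45 + 45 + 31 + 19 + 32 = 219 non-brown gloves altogether.
After those, each further glove must be brown, so 219 + 7 = 226 draws guarantee 7 brown gloves.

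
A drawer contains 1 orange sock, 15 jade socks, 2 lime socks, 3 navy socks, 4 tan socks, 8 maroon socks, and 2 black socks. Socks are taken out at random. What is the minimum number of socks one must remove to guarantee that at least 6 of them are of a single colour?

By the pigeonhole principle, put each drawn sock into a box by colour. The largest draw with every box below 6 takes min(count, 5) from each colour; colours with fewer than 5 contribute all they have.
Σ min(cᵢ, 5) = 1 + 5 + 2 + 3 + 4 + 5 + 2 = 22.
Draw number 22 + 1 = 23 must push one box to 6.

23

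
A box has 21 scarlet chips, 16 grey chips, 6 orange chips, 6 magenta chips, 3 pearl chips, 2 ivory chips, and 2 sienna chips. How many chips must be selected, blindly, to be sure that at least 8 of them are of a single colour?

Put each drawn chip into a box by colour. The largest draw with every box below 8 takes min(count, 7) from each colour; colours with fewer than 7 contribute all they have.
Σ min(cᵢ, 7) = 7 + 7 + 6 + 6 + 3 + 2 + 2 = 33.
Draw number 33 + 1 = 34 must push one box to 8.

34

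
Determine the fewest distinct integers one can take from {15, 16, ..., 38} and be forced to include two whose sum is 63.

Two chosen integers sum to 63 exactly when both halves of some pair {x, 63−x} with 25 ≤ x ≤ 63−x ≤ 38 are chosen — 7 such pairs.
The remaining 10 elements (those with no distinct partner in range) can never complete a 63-sum, so the worst case takes all of them and one from each pair: 10 + 7 = 17.
By pigeonhole, the 18th integer has to be the second member of some pair, so 17 + 1 = 18.

18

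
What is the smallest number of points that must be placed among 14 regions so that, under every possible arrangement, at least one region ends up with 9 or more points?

With 112 points one could put exactly 8 in each of the 14 regions, and no region would reach 9.
One more point must land in a region that already has 8, giving it 9.
So 14 × 8 + 1 = 113 points are required.

113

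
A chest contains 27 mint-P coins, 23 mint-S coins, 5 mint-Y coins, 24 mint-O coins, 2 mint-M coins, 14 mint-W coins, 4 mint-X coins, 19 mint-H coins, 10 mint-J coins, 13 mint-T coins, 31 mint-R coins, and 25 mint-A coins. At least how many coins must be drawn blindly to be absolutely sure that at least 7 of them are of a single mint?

66

An adversary could hand out at most 6 coins per mint (mint-Y, mint-M, mint-X run out sooner): 6 + 6 + 5 + 6 + 2 + 6 + 4 + 6 + 6 + 6 + 6 + 6 = 65 coins and still no mint has 7.
By the pigeonhole principle, one more coin lands in a mint already at 6, so 66 draws are enough and 65 are not.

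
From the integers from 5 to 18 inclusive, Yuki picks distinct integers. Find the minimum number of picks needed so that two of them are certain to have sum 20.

10

Group the elements by complementary pair {x, 20−x}: {5,15}, {6,14}, {7,13}, …, giving 5 two-element pairs; the single value 10 (it cannot pair with itself since the integers are distinct); and 3 integers whose partner 20−x falls outside [5,18].
Treating each of those 9 groups as a pigeonhole, one can pick one integer per group — 9 integers — with no two summing to 20.
The 10th integer lands in an occupied pair, forcing a sum of 20.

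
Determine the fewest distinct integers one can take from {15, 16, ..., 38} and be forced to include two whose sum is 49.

15

Two chosen integers sum to 49 exactly when both halves of some pair {x, 49−x} with 15 ≤ x ≤ 49−x ≤ 34 are chosen — 10 such pairs.
The remaining 4 elements (those with no distinct partner in range) can never complete a 49-sum, so the worst case takes all of them and one from each pair: 4 + 10 = 14.
The 15th integer has to be the second member of some pair, so 14 + 1 = 15.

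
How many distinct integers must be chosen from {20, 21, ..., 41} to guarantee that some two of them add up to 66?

15

A set avoiding the sum 66 can contain at most one of each pair {x, 66−x}, plus the 6 elements whose complement lies outside the range or equal to its own complement.
The integers 20, …, 33 (14 of them) are such a set: any two sum to at least 20+21 = 41 and at most 32+33 = 65 < 66.
Any 15th integer completes one of the 8 pairs, so 15 choices force a sum of 66.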